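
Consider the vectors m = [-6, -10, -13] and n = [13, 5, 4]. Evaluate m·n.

m · n = (-6)·13 + (-10)·5 + (-13)·4 = -78 - 50 - 52 = -180

-180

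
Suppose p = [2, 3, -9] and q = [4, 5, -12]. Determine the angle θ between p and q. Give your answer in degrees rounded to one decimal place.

6.6

p · q = 2·4 + 3·5 + (-9)·(-12) = 8 + 15 + 108 = 131
|p|² = 4 + 9 + 81 = 94,  |p| = √94 ≈ 9.695360
|q|² = 16 + 25 + 144 = 185,  |q| = √185 ≈ 13.601471
cos θ = 131 / (9.695360 · 13.601471) ≈ 0.99339
θ = arccos(0.99339) ≈ 6.6°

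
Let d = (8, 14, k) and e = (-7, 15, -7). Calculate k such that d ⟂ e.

d · e = 8·(-7) + 14·15 + k·(-7) = 154 - 7k
Set equal to 0: -7k = -154, so k = 22.

22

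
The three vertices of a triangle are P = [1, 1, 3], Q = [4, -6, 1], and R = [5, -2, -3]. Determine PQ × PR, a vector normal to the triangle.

(36, 10, 19)

PQ = (3, -7, -2)
PR = (4, -3, -6)
i: (-7)·(-6) - (-2)·(-3) = 42 - 6 = 36
j: (-2)·4 - 3·(-6) = -8 - (-18) = 10
k: 3·(-3) - (-7)·4 = -9 - (-28) = 19
PQ × PR = (36, 10, 19)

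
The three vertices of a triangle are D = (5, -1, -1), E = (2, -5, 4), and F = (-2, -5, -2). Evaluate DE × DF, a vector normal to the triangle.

(24, -38, -16)

DE = (-3, -4, 5)
DF = (-7, -4, -1)
i: (-4)·(-1) - 5·(-4) = 4 - (-20) = 24
j: 5·(-7) - (-3)·(-1) = -35 - 3 = -38
k: (-3)·(-4) - (-4)·(-7) = 12 - 28 = -16
DE × DF = (24, -38, -16)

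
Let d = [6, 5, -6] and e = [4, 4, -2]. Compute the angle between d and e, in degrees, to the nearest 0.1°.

d · e = 6·4 + 5·4 + (-6)·(-2) = 24 + 20 + 12 = 56
|d|² = 36 + 25 + 36 = 97,  |d| = √97 ≈ 9.848858
|e|² = 16 + 16 + 4 = 36,  |e| = √36 ≈ 6.000000
cos θ = 56 / (9.848858 · 6.000000) ≈ 0.94766
θ = arccos(0.94766) ≈ 18.6°

18.6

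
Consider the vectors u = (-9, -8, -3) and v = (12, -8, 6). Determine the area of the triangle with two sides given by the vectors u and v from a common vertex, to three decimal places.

i: (-8)·6 - (-3)·(-8) = -48 - 24 = -72
j: (-3)·12 - (-9)·6 = -36 - (-54) = 18
k: (-9)·(-8) - (-8)·12 = 72 - (-96) = 168
u × v = (-72, 18, 168)
|u × v| = √((-72)² + 18² + 168²) = √33732 ≈ 183.6627
area = ½ · 183.6627 ≈ 91.831

91.831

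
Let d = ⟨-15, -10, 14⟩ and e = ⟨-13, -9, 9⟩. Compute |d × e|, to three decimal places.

i: (-10)·9 - 14·(-9) = -90 - (-126) = 36
j: 14·(-13) - (-15)·9 = -182 - (-135) = -47
k: (-15)·(-9) - (-10)·(-13) = 135 - 130 = 5
d × e = (36, -47, 5)
|d × e| = √(36² + (-47)² + 5²) = √3530 ≈ 59.4138

59.414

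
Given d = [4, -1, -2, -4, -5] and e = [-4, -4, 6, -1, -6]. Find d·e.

10

d · e = 4·(-4) + (-1)·(-4) + (-2)·6 + (-4)·(-1) + (-5)·(-6) = -16 + 4 - 12 + 4 + 30 = 10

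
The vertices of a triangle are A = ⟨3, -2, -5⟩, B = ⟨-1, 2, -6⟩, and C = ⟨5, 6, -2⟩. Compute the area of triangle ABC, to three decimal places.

22.913

AB = (-4, 4, -1),  AC = (2, 8, 3)
i: 4·3 - (-1)·8 = 12 - (-8) = 20
j: (-1)·2 - (-4)·3 = -2 - (-12) = 10
k: (-4)·8 - 4·2 = -32 - 8 = -40
AB × AC = (20, 10, -40)
|AB × AC| = √2100 ≈ 45.8258
area = ½ · 45.8258 ≈ 22.913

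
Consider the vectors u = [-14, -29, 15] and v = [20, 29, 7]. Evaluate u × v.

i: (-29)·7 - 15·29 = -203 - 435 = -638
j: 15·20 - (-14)·7 = 300 - (-98) = 398
k: (-14)·29 - (-29)·20 = -406 - (-580) = 174
u × v = (-638, 398, 174)

(-638, 398, 174)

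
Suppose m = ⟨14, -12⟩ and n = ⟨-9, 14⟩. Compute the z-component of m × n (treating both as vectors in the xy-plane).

88

14·14 - (-12)·(-9) = 196 - 108 = 88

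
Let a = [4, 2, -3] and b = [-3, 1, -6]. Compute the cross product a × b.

i: 2·(-6) - (-3)·1 = -12 - (-3) = -9
j: (-3)·(-3) - 4·(-6) = 9 - (-24) = 33
k: 4·1 - 2·(-3) = 4 - (-6) = 10
a × b = (-9, 33, 10)

(-9, 33, 10)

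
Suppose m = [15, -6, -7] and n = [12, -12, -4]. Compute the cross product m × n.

(-60, -24, -108)

i: (-6)·(-4) - (-7)·(-12) = 24 - 84 = -60
j: (-7)·12 - 15·(-4) = -84 - (-60) = -24
k: 15·(-12) - (-6)·12 = -180 - (-72) = -108
m × n = (-60, -24, -108)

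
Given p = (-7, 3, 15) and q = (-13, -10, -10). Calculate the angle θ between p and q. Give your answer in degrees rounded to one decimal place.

106.0

p · q = (-7)·(-13) + 3·(-10) + 15·(-10) = 91 - 30 - 150 = -89
|p|² = 49 + 9 + 225 = 283,  |p| = √283 ≈ 16.822604
|q|² = 169 + 100 + 100 = 369,  |q| = √369 ≈ 19.209373
cos θ = -89 / (16.822604 · 19.209373) ≈ -0.27541
θ = arccos(-0.27541) ≈ 106.0°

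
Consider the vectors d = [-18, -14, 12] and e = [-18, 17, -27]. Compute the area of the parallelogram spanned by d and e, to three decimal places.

913.479

i: (-14)·(-27) - 12·17 = 378 - 204 = 174
j: 12·(-18) - (-18)·(-27) = -216 - 486 = -702
k: (-18)·17 - (-14)·(-18) = -306 - 252 = -558
d × e = (174, -702, -558)
|d × e| = √(174² + (-702)² + (-558)²) = √834444 ≈ 913.4791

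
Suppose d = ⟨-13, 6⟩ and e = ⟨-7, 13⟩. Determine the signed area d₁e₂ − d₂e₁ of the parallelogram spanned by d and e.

(-13)·13 - 6·(-7) = -169 - (-42) = -127

-127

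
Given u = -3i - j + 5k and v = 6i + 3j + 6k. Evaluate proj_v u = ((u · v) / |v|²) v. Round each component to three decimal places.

(0.667, 0.333, 0.667)

u · v = (-3)·6 + (-1)·3 + 5·6 = -18 - 3 + 30 = 9
|v|² = 36 + 9 + 36 = 81
proj_v u = (9/81) · (6, 3, 6) ≈ (0.667, 0.333, 0.667)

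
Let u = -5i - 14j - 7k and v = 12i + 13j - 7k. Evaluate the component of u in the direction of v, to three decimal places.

u · v = (-5)·12 + (-14)·13 + (-7)·(-7) = -60 - 182 + 49 = -193
|v| = √(144 + 169 + 49) = √362 ≈ 19.0263
comp_v u = -193 / √362 ≈ -10.144

-10.144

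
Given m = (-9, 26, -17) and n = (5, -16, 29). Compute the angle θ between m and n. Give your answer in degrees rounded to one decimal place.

m · n = (-9)·5 + 26·(-16) + (-17)·29 = -45 - 416 - 493 = -954
|m|² = 81 + 676 + 289 = 1046,  |m| = √1046 ≈ 32.341923
|n|² = 25 + 256 + 841 = 1122,  |n| = √1122 ≈ 33.496268
cos θ = -954 / (32.341923 · 33.496268) ≈ -0.88062
θ = arccos(-0.88062) ≈ 151.7°

151.7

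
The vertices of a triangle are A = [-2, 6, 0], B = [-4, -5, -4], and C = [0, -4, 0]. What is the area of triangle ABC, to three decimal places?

29.275

AB = (-2, -11, -4),  AC = (2, -10, 0)
i: (-11)·0 - (-4)·(-10) = 0 - 40 = -40
j: (-4)·2 - (-2)·0 = -8 - 0 = -8
k: (-2)·(-10) - (-11)·2 = 20 - (-22) = 42
AB × AC = (-40, -8, 42)
|AB × AC| = √3428 ≈ 58.5491
area = ½ · 58.5491 ≈ 29.275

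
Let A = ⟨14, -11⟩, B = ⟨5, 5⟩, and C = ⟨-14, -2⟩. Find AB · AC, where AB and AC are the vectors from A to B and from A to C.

AB = B − A = (-9, 16)
AC = C − A = (-28, 9)
AB · AC = (-9)·(-28) + 16·9 = 252 + 144 = 396

396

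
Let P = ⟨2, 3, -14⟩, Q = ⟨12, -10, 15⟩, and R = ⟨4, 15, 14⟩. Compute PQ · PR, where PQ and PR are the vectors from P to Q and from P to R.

676

PQ = Q − P = (10, -13, 29)
PR = R − P = (2, 12, 28)
PQ · PR = 10·2 + (-13)·12 + 29·28 = 20 - 156 + 812 = 676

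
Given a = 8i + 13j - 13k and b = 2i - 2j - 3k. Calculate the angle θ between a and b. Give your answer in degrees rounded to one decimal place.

69.5

a · b = 8·2 + 13·(-2) + (-13)·(-3) = 16 - 26 + 39 = 29
|a|² = 64 + 169 + 169 = 402,  |a| = √402 ≈ 20.049938
|b|² = 4 + 4 + 9 = 17,  |b| = √17 ≈ 4.123106
cos θ = 29 / (20.049938 · 4.123106) ≈ 0.35080
θ = arccos(0.35080) ≈ 69.5°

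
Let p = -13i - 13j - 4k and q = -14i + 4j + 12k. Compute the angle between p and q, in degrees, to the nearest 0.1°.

p · q = (-13)·(-14) + (-13)·4 + (-4)·12 = 182 - 52 - 48 = 82
|p|² = 169 + 169 + 16 = 354,  |p| = √354 ≈ 18.814888
|q|² = 196 + 16 + 144 = 356,  |q| = √356 ≈ 18.867962
cos θ = 82 / (18.814888 · 18.867962) ≈ 0.23099
θ = arccos(0.23099) ≈ 76.6°

76.6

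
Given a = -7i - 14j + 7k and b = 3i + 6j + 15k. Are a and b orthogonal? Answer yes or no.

yes

a · b = (-7)·3 + (-14)·6 + 7·15 = -21 - 84 + 105 = 0
Zero, so the vectors are orthogonal.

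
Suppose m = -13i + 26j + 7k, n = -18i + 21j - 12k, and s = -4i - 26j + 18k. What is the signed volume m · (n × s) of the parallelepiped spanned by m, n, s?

n × s:
i: 21·18 - (-12)·(-26) = 378 - 312 = 66
j: (-12)·(-4) - (-18)·18 = 48 - (-324) = 372
k: (-18)·(-26) - 21·(-4) = 468 - (-84) = 552
n × s = (66, 372, 552)
m · (n × s) = (-13)·66 + 26·372 + 7·552 = -858 + 9672 + 3864 = 12678

12678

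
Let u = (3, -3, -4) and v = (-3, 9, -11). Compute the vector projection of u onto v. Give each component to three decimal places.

(-0.114, 0.341, -0.417)

u · v = 3·(-3) + (-3)·9 + (-4)·(-11) = -9 - 27 + 44 = 8
|v|² = 9 + 81 + 121 = 211
proj_v u = (8/211) · (-3, 9, -11) ≈ (-0.114, 0.341, -0.417)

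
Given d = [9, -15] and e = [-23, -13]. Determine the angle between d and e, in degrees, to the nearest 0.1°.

91.5

d · e = 9·(-23) + (-15)·(-13) = -207 + 195 = -12
|d|² = 81 + 225 = 306,  |d| = √306 ≈ 17.492856
|e|² = 529 + 169 = 698,  |e| = √698 ≈ 26.419690
cos θ = -12 / (17.492856 · 26.419690) ≈ -0.02597
θ = arccos(-0.02597) ≈ 91.5°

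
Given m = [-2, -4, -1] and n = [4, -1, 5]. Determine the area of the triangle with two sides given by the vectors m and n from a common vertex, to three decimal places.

14.151

i: (-4)·5 - (-1)·(-1) = -20 - 1 = -21
j: (-1)·4 - (-2)·5 = -4 - (-10) = 6
k: (-2)·(-1) - (-4)·4 = 2 - (-16) = 18
m × n = (-21, 6, 18)
|m × n| = √((-21)² + 6² + 18²) = √801 ≈ 28.3019
area = ½ · 28.3019 ≈ 14.151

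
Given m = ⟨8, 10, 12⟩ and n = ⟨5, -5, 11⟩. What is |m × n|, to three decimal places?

i: 10·11 - 12·(-5) = 110 - (-60) = 170
j: 12·5 - 8·11 = 60 - 88 = -28
k: 8·(-5) - 10·5 = -40 - 50 = -90
m × n = (170, -28, -90)
|m × n| = √(170² + (-28)² + (-90)²) = √37784 ≈ 194.3811

194.381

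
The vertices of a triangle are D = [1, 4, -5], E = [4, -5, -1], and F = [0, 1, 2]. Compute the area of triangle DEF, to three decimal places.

29.791

DE = (3, -9, 4),  DF = (-1, -3, 7)
i: (-9)·7 - 4·(-3) = -63 - (-12) = -51
j: 4·(-1) - 3·7 = -4 - 21 = -25
k: 3·(-3) - (-9)·(-1) = -9 - 9 = -18
DE × DF = (-51, -25, -18)
|DE × DF| = √3550 ≈ 59.5819
area = ½ · 59.5819 ≈ 29.791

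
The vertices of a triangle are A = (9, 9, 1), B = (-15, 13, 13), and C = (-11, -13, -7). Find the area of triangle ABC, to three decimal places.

390.548

AB = (-24, 4, 12),  AC = (-20, -22, -8)
i: 4·(-8) - 12·(-22) = -32 - (-264) = 232
j: 12·(-20) - (-24)·(-8) = -240 - 192 = -432
k: (-24)·(-22) - 4·(-20) = 528 - (-80) = 608
AB × AC = (232, -432, 608)
|AB × AC| = √610112 ≈ 781.0967
area = ½ · 781.0967 ≈ 390.548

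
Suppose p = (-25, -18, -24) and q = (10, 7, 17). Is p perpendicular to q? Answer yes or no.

p · q = (-25)·10 + (-18)·7 + (-24)·17 = -250 - 126 - 408 = -784
Nonzero, so the vectors are not orthogonal.

no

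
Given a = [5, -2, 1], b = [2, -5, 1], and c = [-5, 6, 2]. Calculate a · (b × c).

b × c:
i: (-5)·2 - 1·6 = -10 - 6 = -16
j: 1·(-5) - 2·2 = -5 - 4 = -9
k: 2·6 - (-5)·(-5) = 12 - 25 = -13
b × c = (-16, -9, -13)
a · (b × c) = 5·(-16) + (-2)·(-9) + 1·(-13) = -80 + 18 - 13 = -75

-75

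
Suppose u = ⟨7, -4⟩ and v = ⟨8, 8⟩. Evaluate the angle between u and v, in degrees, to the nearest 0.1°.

74.7

u · v = 7·8 + (-4)·8 = 56 - 32 = 24
|u|² = 49 + 16 = 65,  |u| = √65 ≈ 8.062258
|v|² = 64 + 64 = 128,  |v| = √128 ≈ 11.313708
cos θ = 24 / (8.062258 · 11.313708) ≈ 0.26312
θ = arccos(0.26312) ≈ 74.7°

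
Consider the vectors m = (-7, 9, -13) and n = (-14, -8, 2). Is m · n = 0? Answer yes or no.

m · n = (-7)·(-14) + 9·(-8) + (-13)·2 = 98 - 72 - 26 = 0
Zero, so the vectors are orthogonal.

yes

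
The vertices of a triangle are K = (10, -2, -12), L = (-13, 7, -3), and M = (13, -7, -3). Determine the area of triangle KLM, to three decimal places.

KL = (-23, 9, 9),  KM = (3, -5, 9)
i: 9·9 - 9·(-5) = 81 - (-45) = 126
j: 9·3 - (-23)·9 = 27 - (-207) = 234
k: (-23)·(-5) - 9·3 = 115 - 27 = 88
KL × KM = (126, 234, 88)
|KL × KM| = √78376 ≈ 279.9571
area = ½ · 279.9571 ≈ 139.979

139.979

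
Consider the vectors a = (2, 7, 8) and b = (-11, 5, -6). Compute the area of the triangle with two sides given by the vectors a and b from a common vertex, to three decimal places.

70.833

i: 7·(-6) - 8·5 = -42 - 40 = -82
j: 8·(-11) - 2·(-6) = -88 - (-12) = -76
k: 2·5 - 7·(-11) = 10 - (-77) = 87
a × b = (-82, -76, 87)
|a × b| = √((-82)² + (-76)² + 87²) = √20069 ≈ 141.6651
area = ½ · 141.6651 ≈ 70.833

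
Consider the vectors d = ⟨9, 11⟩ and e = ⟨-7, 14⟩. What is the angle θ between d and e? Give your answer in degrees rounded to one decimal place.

d · e = 9·(-7) + 11·14 = -63 + 154 = 91
|d|² = 81 + 121 = 202,  |d| = √202 ≈ 14.212670
|e|² = 49 + 196 = 245,  |e| = √245 ≈ 15.652476
cos θ = 91 / (14.212670 · 15.652476) ≈ 0.40906
θ = arccos(0.40906) ≈ 65.9°

65.9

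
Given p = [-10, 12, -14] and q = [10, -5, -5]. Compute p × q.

i: 12·(-5) - (-14)·(-5) = -60 - 70 = -130
j: (-14)·10 - (-10)·(-5) = -140 - 50 = -190
k: (-10)·(-5) - 12·10 = 50 - 120 = -70
p × q = (-130, -190, -70)

(-130, -190, -70)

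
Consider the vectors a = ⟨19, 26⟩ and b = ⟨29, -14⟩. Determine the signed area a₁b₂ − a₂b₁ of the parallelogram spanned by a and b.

19·(-14) - 26·29 = -266 - 754 = -1020

-1020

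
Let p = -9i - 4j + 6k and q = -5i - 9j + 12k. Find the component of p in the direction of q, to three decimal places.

p · q = (-9)·(-5) + (-4)·(-9) + 6·12 = 45 + 36 + 72 = 153
|q| = √(25 + 81 + 144) = √250 ≈ 15.8114
comp_q p = 153 / √250 ≈ 9.677

9.677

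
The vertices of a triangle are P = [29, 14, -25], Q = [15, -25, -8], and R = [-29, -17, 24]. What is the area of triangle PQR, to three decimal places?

1156.183

PQ = (-14, -39, 17),  PR = (-58, -31, 49)
i: (-39)·49 - 17·(-31) = -1911 - (-527) = -1384
j: 17·(-58) - (-14)·49 = -986 - (-686) = -300
k: (-14)·(-31) - (-39)·(-58) = 434 - 2262 = -1828
PQ × PR = (-1384, -300, -1828)
|PQ × PR| = √5347040 ≈ 2312.3668
area = ½ · 2312.3668 ≈ 1156.183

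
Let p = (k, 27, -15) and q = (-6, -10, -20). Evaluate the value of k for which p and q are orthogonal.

p · q = k·(-6) + 27·(-10) + (-15)·(-20) = 30 - 6k
Set equal to 0: -6k = -30, so k = 5.

5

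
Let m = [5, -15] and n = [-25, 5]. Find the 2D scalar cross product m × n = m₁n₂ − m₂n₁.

5·5 - (-15)·(-25) = 25 - 375 = -350

-350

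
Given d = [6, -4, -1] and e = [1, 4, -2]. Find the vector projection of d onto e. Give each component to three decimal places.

d · e = 6·1 + (-4)·4 + (-1)·(-2) = 6 - 16 + 2 = -8
|e|² = 1 + 16 + 4 = 21
proj_e d = (-8/21) · (1, 4, -2) ≈ (-0.381, -1.524, 0.762)

(-0.381, -1.524, 0.762)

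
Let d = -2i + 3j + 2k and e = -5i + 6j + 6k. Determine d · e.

40

d · e = (-2)·(-5) + 3·6 + 2·6 = 10 + 18 + 12 = 40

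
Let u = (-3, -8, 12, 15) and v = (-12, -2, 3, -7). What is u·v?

u · v = (-3)·(-12) + (-8)·(-2) + 12·3 + 15·(-7) = 36 + 16 + 36 - 105 = -17

-17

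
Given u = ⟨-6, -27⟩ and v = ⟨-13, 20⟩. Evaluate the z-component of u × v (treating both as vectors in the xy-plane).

(-6)·20 - (-27)·(-13) = -120 - 351 = -471

-471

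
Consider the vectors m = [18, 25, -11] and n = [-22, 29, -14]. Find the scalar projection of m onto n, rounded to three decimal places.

m · n = 18·(-22) + 25·29 + (-11)·(-14) = -396 + 725 + 154 = 483
|n| = √(484 + 841 + 196) = √1521 ≈ 39.0000
comp_n m = 483 / √1521 ≈ 12.385

12.385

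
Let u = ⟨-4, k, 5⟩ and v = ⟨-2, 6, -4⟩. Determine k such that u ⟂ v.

u · v = (-4)·(-2) + k·6 + 5·(-4) = -12 + 6k
Set equal to 0: 6k = 12, so k = 2.

2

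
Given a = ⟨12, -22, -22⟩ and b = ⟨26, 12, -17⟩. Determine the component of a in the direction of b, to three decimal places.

12.672

a · b = 12·26 + (-22)·12 + (-22)·(-17) = 312 - 264 + 374 = 422
|b| = √(676 + 144 + 289) = √1109 ≈ 33.3017
comp_b a = 422 / √1109 ≈ 12.672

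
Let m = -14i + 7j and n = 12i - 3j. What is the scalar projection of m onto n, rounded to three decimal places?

m · n = (-14)·12 + 7·(-3) = -168 - 21 = -189
|n| = √(144 + 9) = √153 ≈ 12.3693
comp_n m = -189 / √153 ≈ -15.280

-15.280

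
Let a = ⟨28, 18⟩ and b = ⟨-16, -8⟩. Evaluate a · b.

-592

a · b = 28·(-16) + 18·(-8) = -448 - 144 = -592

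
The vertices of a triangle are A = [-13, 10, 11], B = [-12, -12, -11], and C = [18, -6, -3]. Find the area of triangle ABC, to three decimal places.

472.154

AB = (1, -22, -22),  AC = (31, -16, -14)
i: (-22)·(-14) - (-22)·(-16) = 308 - 352 = -44
j: (-22)·31 - 1·(-14) = -682 - (-14) = -668
k: 1·(-16) - (-22)·31 = -16 - (-682) = 666
AB × AC = (-44, -668, 666)
|AB × AC| = √891716 ≈ 944.3072
area = ½ · 944.3072 ≈ 472.154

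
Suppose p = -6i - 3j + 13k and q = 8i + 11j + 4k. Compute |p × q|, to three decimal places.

i: (-3)·4 - 13·11 = -12 - 143 = -155
j: 13·8 - (-6)·4 = 104 - (-24) = 128
k: (-6)·11 - (-3)·8 = -66 - (-24) = -42
p × q = (-155, 128, -42)
|p × q| = √((-155)² + 128² + (-42)²) = √42173 ≈ 205.3607

205.361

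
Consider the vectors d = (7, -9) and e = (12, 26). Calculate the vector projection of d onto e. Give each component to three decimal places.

d · e = 7·12 + (-9)·26 = 84 - 234 = -150
|e|² = 144 + 676 = 820
proj_e d = (-150/820) · (12, 26) ≈ (-2.195, -4.756)

(-2.195, -4.756)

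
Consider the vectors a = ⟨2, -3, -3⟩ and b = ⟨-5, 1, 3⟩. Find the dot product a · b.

-22

a · b = 2·(-5) + (-3)·1 + (-3)·3 = -10 - 3 - 9 = -22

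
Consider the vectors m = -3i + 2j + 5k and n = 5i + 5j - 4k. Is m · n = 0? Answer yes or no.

m · n = (-3)·5 + 2·5 + 5·(-4) = -15 + 10 - 20 = -25
Nonzero, so the vectors are not orthogonal.

no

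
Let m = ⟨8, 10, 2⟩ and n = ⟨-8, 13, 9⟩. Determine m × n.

(64, -88, 184)

i: 10·9 - 2·13 = 90 - 26 = 64
j: 2·(-8) - 8·9 = -16 - 72 = -88
k: 8·13 - 10·(-8) = 104 - (-80) = 184
m × n = (64, -88, 184)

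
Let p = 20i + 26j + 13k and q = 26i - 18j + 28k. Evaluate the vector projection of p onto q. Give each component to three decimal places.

(6.063, -4.197, 6.529)

p · q = 20·26 + 26·(-18) + 13·28 = 520 - 468 + 364 = 416
|q|² = 676 + 324 + 784 = 1784
proj_q p = (416/1784) · (26, -18, 28) ≈ (6.063, -4.197, 6.529)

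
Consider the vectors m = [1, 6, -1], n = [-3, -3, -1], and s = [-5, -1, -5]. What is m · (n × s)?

n × s:
i: (-3)·(-5) - (-1)·(-1) = 15 - 1 = 14
j: (-1)·(-5) - (-3)·(-5) = 5 - 15 = -10
k: (-3)·(-1) - (-3)·(-5) = 3 - 15 = -12
n × s = (14, -10, -12)
m · (n × s) = 1·14 + 6·(-10) + (-1)·(-12) = 14 - 60 + 12 = -34

-34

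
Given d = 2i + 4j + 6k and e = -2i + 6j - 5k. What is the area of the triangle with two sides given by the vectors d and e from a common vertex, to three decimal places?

29.749

i: 4·(-5) - 6·6 = -20 - 36 = -56
j: 6·(-2) - 2·(-5) = -12 - (-10) = -2
k: 2·6 - 4·(-2) = 12 - (-8) = 20
d × e = (-56, -2, 20)
|d × e| = √((-56)² + (-2)² + 20²) = √3540 ≈ 59.4979
area = ½ · 59.4979 ≈ 29.749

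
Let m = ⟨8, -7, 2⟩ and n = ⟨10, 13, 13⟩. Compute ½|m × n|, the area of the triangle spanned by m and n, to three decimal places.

112.939

i: (-7)·13 - 2·13 = -91 - 26 = -117
j: 2·10 - 8·13 = 20 - 104 = -84
k: 8·13 - (-7)·10 = 104 - (-70) = 174
m × n = (-117, -84, 174)
|m × n| = √((-117)² + (-84)² + 174²) = √51021 ≈ 225.8783
area = ½ · 225.8783 ≈ 112.939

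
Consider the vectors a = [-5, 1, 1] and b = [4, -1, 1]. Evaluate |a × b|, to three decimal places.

9.274

i: 1·1 - 1·(-1) = 1 - (-1) = 2
j: 1·4 - (-5)·1 = 4 - (-5) = 9
k: (-5)·(-1) - 1·4 = 5 - 4 = 1
a × b = (2, 9, 1)
|a × b| = √(2² + 9² + 1²) = √86 ≈ 9.2736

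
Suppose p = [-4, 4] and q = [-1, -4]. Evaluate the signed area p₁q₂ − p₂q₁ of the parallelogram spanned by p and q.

(-4)·(-4) - 4·(-1) = 16 - (-4) = 20

20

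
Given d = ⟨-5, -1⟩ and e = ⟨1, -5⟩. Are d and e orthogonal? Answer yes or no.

yes

d · e = (-5)·1 + (-1)·(-5) = -5 + 5 = 0
Zero, so the vectors are orthogonal.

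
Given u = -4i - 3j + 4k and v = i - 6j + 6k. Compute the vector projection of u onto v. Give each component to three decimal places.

u · v = (-4)·1 + (-3)·(-6) + 4·6 = -4 + 18 + 24 = 38
|v|² = 1 + 36 + 36 = 73
proj_v u = (38/73) · (1, -6, 6) ≈ (0.521, -3.123, 3.123)

(0.521, -3.123, 3.123)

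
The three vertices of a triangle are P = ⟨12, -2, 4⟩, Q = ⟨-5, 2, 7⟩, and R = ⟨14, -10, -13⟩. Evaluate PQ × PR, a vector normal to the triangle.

PQ = (-17, 4, 3)
PR = (2, -8, -17)
i: 4·(-17) - 3·(-8) = -68 - (-24) = -44
j: 3·2 - (-17)·(-17) = 6 - 289 = -283
k: (-17)·(-8) - 4·2 = 136 - 8 = 128
PQ × PR = (-44, -283, 128)

(-44, -283, 128)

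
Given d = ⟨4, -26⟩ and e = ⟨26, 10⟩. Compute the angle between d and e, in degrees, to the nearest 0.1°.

d · e = 4·26 + (-26)·10 = 104 - 260 = -156
|d|² = 16 + 676 = 692,  |d| = √692 ≈ 26.305893
|e|² = 676 + 100 = 776,  |e| = √776 ≈ 27.856777
cos θ = -156 / (26.305893 · 27.856777) ≈ -0.21288
θ = arccos(-0.21288) ≈ 102.3°

102.3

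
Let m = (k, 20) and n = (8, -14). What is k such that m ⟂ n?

35

m · n = k·8 + 20·(-14) = -280 + 8k
Set equal to 0: 8k = 280, so k = 35.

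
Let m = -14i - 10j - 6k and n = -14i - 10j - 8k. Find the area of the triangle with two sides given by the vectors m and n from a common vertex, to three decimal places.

17.205

i: (-10)·(-8) - (-6)·(-10) = 80 - 60 = 20
j: (-6)·(-14) - (-14)·(-8) = 84 - 112 = -28
k: (-14)·(-10) - (-10)·(-14) = 140 - 140 = 0
m × n = (20, -28, 0)
|m × n| = √(20² + (-28)² + 0²) = √1184 ≈ 34.4093
area = ½ · 34.4093 ≈ 17.205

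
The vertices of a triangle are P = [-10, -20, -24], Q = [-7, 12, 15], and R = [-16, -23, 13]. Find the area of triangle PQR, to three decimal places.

PQ = (3, 32, 39),  PR = (-6, -3, 37)
i: 32·37 - 39·(-3) = 1184 - (-117) = 1301
j: 39·(-6) - 3·37 = -234 - 111 = -345
k: 3·(-3) - 32·(-6) = -9 - (-192) = 183
PQ × PR = (1301, -345, 183)
|PQ × PR| = √1845115 ≈ 1358.3501
area = ½ · 1358.3501 ≈ 679.175

679.175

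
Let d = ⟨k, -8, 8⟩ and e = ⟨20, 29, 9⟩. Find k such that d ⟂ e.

d · e = k·20 + (-8)·29 + 8·9 = -160 + 20k
Set equal to 0: 20k = 160, so k = 8.

8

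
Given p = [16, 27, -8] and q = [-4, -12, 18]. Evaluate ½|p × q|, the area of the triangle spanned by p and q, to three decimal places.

237.008

i: 27·18 - (-8)·(-12) = 486 - 96 = 390
j: (-8)·(-4) - 16·18 = 32 - 288 = -256
k: 16·(-12) - 27·(-4) = -192 - (-108) = -84
p × q = (390, -256, -84)
|p × q| = √(390² + (-256)² + (-84)²) = √224692 ≈ 474.0169
area = ½ · 474.0169 ≈ 237.008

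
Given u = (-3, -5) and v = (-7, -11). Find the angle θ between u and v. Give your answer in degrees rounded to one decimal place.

1.5

u · v = (-3)·(-7) + (-5)·(-11) = 21 + 55 = 76
|u|² = 9 + 25 = 34,  |u| = √34 ≈ 5.830952
|v|² = 49 + 121 = 170,  |v| = √170 ≈ 13.038405
cos θ = 76 / (5.830952 · 13.038405) ≈ 0.99965
θ = arccos(0.99965) ≈ 1.5°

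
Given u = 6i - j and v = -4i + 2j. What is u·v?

-26

u · v = 6·(-4) + (-1)·2 = -24 - 2 = -26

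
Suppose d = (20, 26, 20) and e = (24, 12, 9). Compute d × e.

i: 26·9 - 20·12 = 234 - 240 = -6
j: 20·24 - 20·9 = 480 - 180 = 300
k: 20·12 - 26·24 = 240 - 624 = -384
d × e = (-6, 300, -384)

(-6, 300, -384)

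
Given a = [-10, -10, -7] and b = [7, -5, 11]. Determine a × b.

i: (-10)·11 - (-7)·(-5) = -110 - 35 = -145
j: (-7)·7 - (-10)·11 = -49 - (-110) = 61
k: (-10)·(-5) - (-10)·7 = 50 - (-70) = 120
a × b = (-145, 61, 120)

(-145, 61, 120)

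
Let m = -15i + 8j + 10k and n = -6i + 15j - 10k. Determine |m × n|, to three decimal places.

i: 8·(-10) - 10·15 = -80 - 150 = -230
j: 10·(-6) - (-15)·(-10) = -60 - 150 = -210
k: (-15)·15 - 8·(-6) = -225 - (-48) = -177
m × n = (-230, -210, -177)
|m × n| = √((-230)² + (-210)² + (-177)²) = √128329 ≈ 358.2304

358.230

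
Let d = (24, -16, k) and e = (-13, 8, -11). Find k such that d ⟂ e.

-40

d · e = 24·(-13) + (-16)·8 + k·(-11) = -440 - 11k
Set equal to 0: -11k = 440, so k = -40.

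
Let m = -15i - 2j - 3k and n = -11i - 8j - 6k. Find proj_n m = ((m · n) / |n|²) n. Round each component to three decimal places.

m · n = (-15)·(-11) + (-2)·(-8) + (-3)·(-6) = 165 + 16 + 18 = 199
|n|² = 121 + 64 + 36 = 221
proj_n m = (199/221) · (-11, -8, -6) ≈ (-9.905, -7.204, -5.403)

(-9.905, -7.204, -5.403)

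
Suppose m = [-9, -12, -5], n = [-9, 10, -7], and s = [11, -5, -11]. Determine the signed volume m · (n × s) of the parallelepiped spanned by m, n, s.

n × s:
i: 10·(-11) - (-7)·(-5) = -110 - 35 = -145
j: (-7)·11 - (-9)·(-11) = -77 - 99 = -176
k: (-9)·(-5) - 10·11 = 45 - 110 = -65
n × s = (-145, -176, -65)
m · (n × s) = (-9)·(-145) + (-12)·(-176) + (-5)·(-65) = 1305 + 2112 + 325 = 3742

3742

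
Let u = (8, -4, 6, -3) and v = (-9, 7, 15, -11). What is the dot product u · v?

23

u · v = 8·(-9) + (-4)·7 + 6·15 + (-3)·(-11) = -72 - 28 + 90 + 33 = 23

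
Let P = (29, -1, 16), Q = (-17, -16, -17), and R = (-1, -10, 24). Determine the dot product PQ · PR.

1251

PQ = Q − P = (-46, -15, -33)
PR = R − P = (-30, -9, 8)
PQ · PR = (-46)·(-30) + (-15)·(-9) + (-33)·8 = 1380 + 135 - 264 = 1251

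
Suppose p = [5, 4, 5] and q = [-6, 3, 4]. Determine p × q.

i: 4·4 - 5·3 = 16 - 15 = 1
j: 5·(-6) - 5·4 = -30 - 20 = -50
k: 5·3 - 4·(-6) = 15 - (-24) = 39
p × q = (1, -50, 39)

(1, -50, 39)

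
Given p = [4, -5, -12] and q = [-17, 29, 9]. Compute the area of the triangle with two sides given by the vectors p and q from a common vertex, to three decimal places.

173.921

i: (-5)·9 - (-12)·29 = -45 - (-348) = 303
j: (-12)·(-17) - 4·9 = 204 - 36 = 168
k: 4·29 - (-5)·(-17) = 116 - 85 = 31
p × q = (303, 168, 31)
|p × q| = √(303² + 168² + 31²) = √120994 ≈ 347.8419
area = ½ · 347.8419 ≈ 173.921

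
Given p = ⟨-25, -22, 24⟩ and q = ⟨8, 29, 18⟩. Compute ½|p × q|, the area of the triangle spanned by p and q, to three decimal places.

690.295

i: (-22)·18 - 24·29 = -396 - 696 = -1092
j: 24·8 - (-25)·18 = 192 - (-450) = 642
k: (-25)·29 - (-22)·8 = -725 - (-176) = -549
p × q = (-1092, 642, -549)
|p × q| = √((-1092)² + 642² + (-549)²) = √1906029 ≈ 1380.5901
area = ½ · 1380.5901 ≈ 690.295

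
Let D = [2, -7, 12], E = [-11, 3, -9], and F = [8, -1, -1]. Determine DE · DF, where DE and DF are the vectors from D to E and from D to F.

255

DE = E − D = (-13, 10, -21)
DF = F − D = (6, 6, -13)
DE · DF = (-13)·6 + 10·6 + (-21)·(-13) = -78 + 60 + 273 = 255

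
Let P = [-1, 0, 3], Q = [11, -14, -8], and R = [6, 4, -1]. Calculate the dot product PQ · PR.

72

PQ = Q − P = (12, -14, -11)
PR = R − P = (7, 4, -4)
PQ · PR = 12·7 + (-14)·4 + (-11)·(-4) = 84 - 56 + 44 = 72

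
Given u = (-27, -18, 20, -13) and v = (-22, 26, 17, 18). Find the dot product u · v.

u · v = (-27)·(-22) + (-18)·26 + 20·17 + (-13)·18 = 594 - 468 + 340 - 234 = 232

232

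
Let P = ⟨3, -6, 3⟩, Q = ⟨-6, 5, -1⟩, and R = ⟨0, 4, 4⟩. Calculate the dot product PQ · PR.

PQ = Q − P = (-9, 11, -4)
PR = R − P = (-3, 10, 1)
PQ · PR = (-9)·(-3) + 11·10 + (-4)·1 = 27 + 110 - 4 = 133

133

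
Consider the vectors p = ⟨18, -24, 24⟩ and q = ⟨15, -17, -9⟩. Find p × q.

i: (-24)·(-9) - 24·(-17) = 216 - (-408) = 624
j: 24·15 - 18·(-9) = 360 - (-162) = 522
k: 18·(-17) - (-24)·15 = -306 - (-360) = 54
p × q = (624, 522, 54)

(624, 522, 54)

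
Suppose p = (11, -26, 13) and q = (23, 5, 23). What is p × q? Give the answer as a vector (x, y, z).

(-663, 46, 653)

i: (-26)·23 - 13·5 = -598 - 65 = -663
j: 13·23 - 11·23 = 299 - 253 = 46
k: 11·5 - (-26)·23 = 55 - (-598) = 653
p × q = (-663, 46, 653)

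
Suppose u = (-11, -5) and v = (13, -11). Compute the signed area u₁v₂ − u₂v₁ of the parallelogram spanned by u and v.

(-11)·(-11) - (-5)·13 = 121 - (-65) = 186

186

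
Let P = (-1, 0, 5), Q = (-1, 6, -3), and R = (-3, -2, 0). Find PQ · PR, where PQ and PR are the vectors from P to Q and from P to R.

PQ = Q − P = (0, 6, -8)
PR = R − P = (-2, -2, -5)
PQ · PR = 0·(-2) + 6·(-2) + (-8)·(-5) = 0 - 12 + 40 = 28

28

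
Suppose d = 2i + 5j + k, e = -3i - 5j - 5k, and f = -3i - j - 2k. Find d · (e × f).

43

e × f:
i: (-5)·(-2) - (-5)·(-1) = 10 - 5 = 5
j: (-5)·(-3) - (-3)·(-2) = 15 - 6 = 9
k: (-3)·(-1) - (-5)·(-3) = 3 - 15 = -12
e × f = (5, 9, -12)
d · (e × f) = 2·5 + 5·9 + 1·(-12) = 10 + 45 - 12 = 43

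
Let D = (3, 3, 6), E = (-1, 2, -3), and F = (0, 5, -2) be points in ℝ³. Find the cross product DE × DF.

(26, -5, -11)

DE = (-4, -1, -9)
DF = (-3, 2, -8)
i: (-1)·(-8) - (-9)·2 = 8 - (-18) = 26
j: (-9)·(-3) - (-4)·(-8) = 27 - 32 = -5
k: (-4)·2 - (-1)·(-3) = -8 - 3 = -11
DE × DF = (26, -5, -11)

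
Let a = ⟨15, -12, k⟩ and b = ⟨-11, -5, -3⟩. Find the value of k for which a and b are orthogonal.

-35

a · b = 15·(-11) + (-12)·(-5) + k·(-3) = -105 - 3k
Set equal to 0: -3k = 105, so k = -35.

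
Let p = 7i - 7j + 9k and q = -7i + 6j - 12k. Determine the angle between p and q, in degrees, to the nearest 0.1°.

p · q = 7·(-7) + (-7)·6 + 9·(-12) = -49 - 42 - 108 = -199
|p|² = 49 + 49 + 81 = 179,  |p| = √179 ≈ 13.379088
|q|² = 49 + 36 + 144 = 229,  |q| = √229 ≈ 15.132746
cos θ = -199 / (13.379088 · 15.132746) ≈ -0.98290
θ = arccos(-0.98290) ≈ 169.4°

169.4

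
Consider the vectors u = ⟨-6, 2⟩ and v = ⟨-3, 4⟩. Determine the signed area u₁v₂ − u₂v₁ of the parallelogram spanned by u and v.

-18

(-6)·4 - 2·(-3) = -24 - (-6) = -18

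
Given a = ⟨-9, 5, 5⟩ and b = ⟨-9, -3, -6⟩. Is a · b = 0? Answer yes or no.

no

a · b = (-9)·(-9) + 5·(-3) + 5·(-6) = 81 - 15 - 30 = 36
Nonzero, so the vectors are not orthogonal.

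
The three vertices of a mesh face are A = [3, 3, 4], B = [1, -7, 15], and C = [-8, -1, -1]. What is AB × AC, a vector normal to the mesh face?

AB = (-2, -10, 11)
AC = (-11, -4, -5)
i: (-10)·(-5) - 11·(-4) = 50 - (-44) = 94
j: 11·(-11) - (-2)·(-5) = -121 - 10 = -131
k: (-2)·(-4) - (-10)·(-11) = 8 - 110 = -102
AB × AC = (94, -131, -102)

(94, -131, -102)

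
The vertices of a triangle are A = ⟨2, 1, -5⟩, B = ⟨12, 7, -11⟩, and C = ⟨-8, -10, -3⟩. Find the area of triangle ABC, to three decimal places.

41.881

AB = (10, 6, -6),  AC = (-10, -11, 2)
i: 6·2 - (-6)·(-11) = 12 - 66 = -54
j: (-6)·(-10) - 10·2 = 60 - 20 = 40
k: 10·(-11) - 6·(-10) = -110 - (-60) = -50
AB × AC = (-54, 40, -50)
|AB × AC| = √7016 ≈ 83.7616
area = ½ · 83.7616 ≈ 41.881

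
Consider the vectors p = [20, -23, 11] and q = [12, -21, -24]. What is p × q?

i: (-23)·(-24) - 11·(-21) = 552 - (-231) = 783
j: 11·12 - 20·(-24) = 132 - (-480) = 612
k: 20·(-21) - (-23)·12 = -420 - (-276) = -144
p × q = (783, 612, -144)

(783, 612, -144)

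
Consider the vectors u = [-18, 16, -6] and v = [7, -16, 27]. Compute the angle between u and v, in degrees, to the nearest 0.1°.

u · v = (-18)·7 + 16·(-16) + (-6)·27 = -126 - 256 - 162 = -544
|u|² = 324 + 256 + 36 = 616,  |u| = √616 ≈ 24.819347
|v|² = 49 + 256 + 729 = 1034,  |v| = √1034 ≈ 32.155870
cos θ = -544 / (24.819347 · 32.155870) ≈ -0.68163
θ = arccos(-0.68163) ≈ 133.0°

133.0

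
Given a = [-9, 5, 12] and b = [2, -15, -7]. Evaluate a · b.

a · b = (-9)·2 + 5·(-15) + 12·(-7) = -18 - 75 - 84 = -177

-177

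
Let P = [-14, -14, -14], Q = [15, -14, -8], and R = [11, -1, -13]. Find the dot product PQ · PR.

731

PQ = Q − P = (29, 0, 6)
PR = R − P = (25, 13, 1)
PQ · PR = 29·25 + 0·13 + 6·1 = 725 + 0 + 6 = 731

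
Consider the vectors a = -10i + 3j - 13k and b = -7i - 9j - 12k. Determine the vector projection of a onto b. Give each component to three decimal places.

(-5.084, -6.536, -8.715)

a · b = (-10)·(-7) + 3·(-9) + (-13)·(-12) = 70 - 27 + 156 = 199
|b|² = 49 + 81 + 144 = 274
proj_b a = (199/274) · (-7, -9, -12) ≈ (-5.084, -6.536, -8.715)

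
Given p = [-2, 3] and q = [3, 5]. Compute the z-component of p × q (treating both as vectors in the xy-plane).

(-2)·5 - 3·3 = -10 - 9 = -19

-19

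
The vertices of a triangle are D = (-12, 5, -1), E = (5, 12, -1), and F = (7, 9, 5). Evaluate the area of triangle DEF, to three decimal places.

64.018

DE = (17, 7, 0),  DF = (19, 4, 6)
i: 7·6 - 0·4 = 42 - 0 = 42
j: 0·19 - 17·6 = 0 - 102 = -102
k: 17·4 - 7·19 = 68 - 133 = -65
DE × DF = (42, -102, -65)
|DE × DF| = √16393 ≈ 128.0352
area = ½ · 128.0352 ≈ 64.018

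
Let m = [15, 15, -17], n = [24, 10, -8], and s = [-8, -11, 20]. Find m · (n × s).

-1432

n × s:
i: 10·20 - (-8)·(-11) = 200 - 88 = 112
j: (-8)·(-8) - 24·20 = 64 - 480 = -416
k: 24·(-11) - 10·(-8) = -264 - (-80) = -184
n × s = (112, -416, -184)
m · (n × s) = 15·112 + 15·(-416) + (-17)·(-184) = 1680 - 6240 + 3128 = -1432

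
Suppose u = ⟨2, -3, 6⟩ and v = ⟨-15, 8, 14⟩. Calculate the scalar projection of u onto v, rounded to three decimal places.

1.362

u · v = 2·(-15) + (-3)·8 + 6·14 = -30 - 24 + 84 = 30
|v| = √(225 + 64 + 196) = √485 ≈ 22.0227
comp_v u = 30 / √485 ≈ 1.362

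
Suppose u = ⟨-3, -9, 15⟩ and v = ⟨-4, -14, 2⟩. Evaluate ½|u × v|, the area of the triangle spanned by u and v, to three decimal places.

99.770

i: (-9)·2 - 15·(-14) = -18 - (-210) = 192
j: 15·(-4) - (-3)·2 = -60 - (-6) = -54
k: (-3)·(-14) - (-9)·(-4) = 42 - 36 = 6
u × v = (192, -54, 6)
|u × v| = √(192² + (-54)² + 6²) = √39816 ≈ 199.5395
area = ½ · 199.5395 ≈ 99.770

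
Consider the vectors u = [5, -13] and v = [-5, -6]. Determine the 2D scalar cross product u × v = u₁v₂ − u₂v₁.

5·(-6) - (-13)·(-5) = -30 - 65 = -95

-95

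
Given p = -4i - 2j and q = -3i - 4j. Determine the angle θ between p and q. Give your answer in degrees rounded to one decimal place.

p · q = (-4)·(-3) + (-2)·(-4) = 12 + 8 = 20
|p|² = 16 + 4 = 20,  |p| = √20 ≈ 4.472136
|q|² = 9 + 16 = 25,  |q| = √25 ≈ 5.000000
cos θ = 20 / (4.472136 · 5.000000) ≈ 0.89443
θ = arccos(0.89443) ≈ 26.6°

26.6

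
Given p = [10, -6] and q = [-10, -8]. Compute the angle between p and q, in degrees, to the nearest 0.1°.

110.4

p · q = 10·(-10) + (-6)·(-8) = -100 + 48 = -52
|p|² = 100 + 36 = 136,  |p| = √136 ≈ 11.661904
|q|² = 100 + 64 = 164,  |q| = √164 ≈ 12.806248
cos θ = -52 / (11.661904 · 12.806248) ≈ -0.34819
θ = arccos(-0.34819) ≈ 110.4°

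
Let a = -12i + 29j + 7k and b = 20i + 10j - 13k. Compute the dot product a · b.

-41

a · b = (-12)·20 + 29·10 + 7·(-13) = -240 + 290 - 91 = -41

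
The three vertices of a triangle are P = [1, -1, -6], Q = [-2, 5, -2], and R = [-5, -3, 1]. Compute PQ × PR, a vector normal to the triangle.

(50, -3, 42)

PQ = (-3, 6, 4)
PR = (-6, -2, 7)
i: 6·7 - 4·(-2) = 42 - (-8) = 50
j: 4·(-6) - (-3)·7 = -24 - (-21) = -3
k: (-3)·(-2) - 6·(-6) = 6 - (-36) = 42
PQ × PR = (50, -3, 42)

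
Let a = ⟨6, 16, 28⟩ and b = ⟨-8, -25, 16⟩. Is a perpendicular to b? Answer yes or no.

a · b = 6·(-8) + 16·(-25) + 28·16 = -48 - 400 + 448 = 0
Zero, so the vectors are orthogonal.

yes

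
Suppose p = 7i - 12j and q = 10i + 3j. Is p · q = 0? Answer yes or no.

p · q = 7·10 + (-12)·3 = 70 - 36 = 34
Nonzero, so the vectors are not orthogonal.

no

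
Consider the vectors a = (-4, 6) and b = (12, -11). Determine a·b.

-114

a · b = (-4)·12 + 6·(-11) = -48 - 66 = -114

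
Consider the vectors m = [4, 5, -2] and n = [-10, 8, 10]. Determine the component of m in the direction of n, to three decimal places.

m · n = 4·(-10) + 5·8 + (-2)·10 = -40 + 40 - 20 = -20
|n| = √(100 + 64 + 100) = √264 ≈ 16.2481
comp_n m = -20 / √264 ≈ -1.231

-1.231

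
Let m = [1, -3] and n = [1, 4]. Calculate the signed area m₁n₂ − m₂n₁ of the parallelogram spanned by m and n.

7

1·4 - (-3)·1 = 4 - (-3) = 7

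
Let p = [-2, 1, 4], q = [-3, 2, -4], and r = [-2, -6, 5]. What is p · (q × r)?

139

q × r:
i: 2·5 - (-4)·(-6) = 10 - 24 = -14
j: (-4)·(-2) - (-3)·5 = 8 - (-15) = 23
k: (-3)·(-6) - 2·(-2) = 18 - (-4) = 22
q × r = (-14, 23, 22)
p · (q × r) = (-2)·(-14) + 1·23 + 4·22 = 28 + 23 + 88 = 139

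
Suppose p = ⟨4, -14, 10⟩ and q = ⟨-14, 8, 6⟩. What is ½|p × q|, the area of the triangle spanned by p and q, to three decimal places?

142.028

i: (-14)·6 - 10·8 = -84 - 80 = -164
j: 10·(-14) - 4·6 = -140 - 24 = -164
k: 4·8 - (-14)·(-14) = 32 - 196 = -164
p × q = (-164, -164, -164)
|p × q| = √((-164)² + (-164)² + (-164)²) = √80688 ≈ 284.0563
area = ½ · 284.0563 ≈ 142.028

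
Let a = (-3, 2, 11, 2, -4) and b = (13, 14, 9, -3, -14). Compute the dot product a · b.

a · b = (-3)·13 + 2·14 + 11·9 + 2·(-3) + (-4)·(-14) = -39 + 28 + 99 - 6 + 56 = 138

138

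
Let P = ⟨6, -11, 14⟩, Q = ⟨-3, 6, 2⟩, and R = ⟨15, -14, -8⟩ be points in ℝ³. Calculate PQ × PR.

PQ = (-9, 17, -12)
PR = (9, -3, -22)
i: 17·(-22) - (-12)·(-3) = -374 - 36 = -410
j: (-12)·9 - (-9)·(-22) = -108 - 198 = -306
k: (-9)·(-3) - 17·9 = 27 - 153 = -126
PQ × PR = (-410, -306, -126)

(-410, -306, -126)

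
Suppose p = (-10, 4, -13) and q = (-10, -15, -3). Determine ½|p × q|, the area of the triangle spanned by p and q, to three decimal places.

149.122

i: 4·(-3) - (-13)·(-15) = -12 - 195 = -207
j: (-13)·(-10) - (-10)·(-3) = 130 - 30 = 100
k: (-10)·(-15) - 4·(-10) = 150 - (-40) = 190
p × q = (-207, 100, 190)
|p × q| = √((-207)² + 100² + 190²) = √88949 ≈ 298.2432
area = ½ · 298.2432 ≈ 149.122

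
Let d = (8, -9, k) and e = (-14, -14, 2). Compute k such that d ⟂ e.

-7

d · e = 8·(-14) + (-9)·(-14) + k·2 = 14 + 2k
Set equal to 0: 2k = -14, so k = -7.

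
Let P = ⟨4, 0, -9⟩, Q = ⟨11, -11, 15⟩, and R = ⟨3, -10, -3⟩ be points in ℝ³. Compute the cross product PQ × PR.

(174, -66, -81)

PQ = (7, -11, 24)
PR = (-1, -10, 6)
i: (-11)·6 - 24·(-10) = -66 - (-240) = 174
j: 24·(-1) - 7·6 = -24 - 42 = -66
k: 7·(-10) - (-11)·(-1) = -70 - 11 = -81
PQ × PR = (174, -66, -81)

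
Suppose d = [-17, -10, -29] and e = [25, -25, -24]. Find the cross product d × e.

i: (-10)·(-24) - (-29)·(-25) = 240 - 725 = -485
j: (-29)·25 - (-17)·(-24) = -725 - 408 = -1133
k: (-17)·(-25) - (-10)·25 = 425 - (-250) = 675
d × e = (-485, -1133, 675)

(-485, -1133, 675)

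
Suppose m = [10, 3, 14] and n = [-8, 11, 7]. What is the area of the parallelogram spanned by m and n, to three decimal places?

i: 3·7 - 14·11 = 21 - 154 = -133
j: 14·(-8) - 10·7 = -112 - 70 = -182
k: 10·11 - 3·(-8) = 110 - (-24) = 134
m × n = (-133, -182, 134)
|m × n| = √((-133)² + (-182)² + 134²) = √68769 ≈ 262.2384

262.238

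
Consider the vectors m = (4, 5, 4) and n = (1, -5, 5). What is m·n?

-1

m · n = 4·1 + 5·(-5) + 4·5 = 4 - 25 + 20 = -1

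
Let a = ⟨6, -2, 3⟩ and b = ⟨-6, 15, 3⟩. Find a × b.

i: (-2)·3 - 3·15 = -6 - 45 = -51
j: 3·(-6) - 6·3 = -18 - 18 = -36
k: 6·15 - (-2)·(-6) = 90 - 12 = 78
a × b = (-51, -36, 78)

(-51, -36, 78)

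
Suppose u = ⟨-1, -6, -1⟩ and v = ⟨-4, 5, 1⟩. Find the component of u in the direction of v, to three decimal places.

-4.166

u · v = (-1)·(-4) + (-6)·5 + (-1)·1 = 4 - 30 - 1 = -27
|v| = √(16 + 25 + 1) = √42 ≈ 6.4807
comp_v u = -27 / √42 ≈ -4.166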